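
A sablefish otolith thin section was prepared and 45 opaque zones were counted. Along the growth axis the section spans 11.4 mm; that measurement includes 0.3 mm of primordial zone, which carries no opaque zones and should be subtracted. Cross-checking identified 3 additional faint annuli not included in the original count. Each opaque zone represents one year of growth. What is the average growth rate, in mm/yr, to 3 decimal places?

After corrections the count is 45 + 3 = 48 opaque zones.
Net length = 11.4 − 0.3 = 11.1 mm.
Extension rate ≈ 11.1 / 48 = 0.231 mm/yr.

0.231 mm/yr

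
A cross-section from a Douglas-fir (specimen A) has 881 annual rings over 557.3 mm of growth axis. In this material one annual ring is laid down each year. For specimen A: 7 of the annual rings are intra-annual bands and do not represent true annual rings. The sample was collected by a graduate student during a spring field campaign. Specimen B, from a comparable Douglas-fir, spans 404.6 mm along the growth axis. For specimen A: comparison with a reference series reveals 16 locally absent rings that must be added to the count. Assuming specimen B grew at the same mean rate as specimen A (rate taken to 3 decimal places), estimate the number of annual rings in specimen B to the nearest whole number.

Specimen A: adjusted count: 881 − 7 + 16 = 890 annual rings.
A: 557.3 mm over 890 years gives 557.3 / 890 ≈ 0.626 mm/yr.
B spans 404.6 / 0.626 = 646.33 years ≈ 646 annual rings.

646 annual rings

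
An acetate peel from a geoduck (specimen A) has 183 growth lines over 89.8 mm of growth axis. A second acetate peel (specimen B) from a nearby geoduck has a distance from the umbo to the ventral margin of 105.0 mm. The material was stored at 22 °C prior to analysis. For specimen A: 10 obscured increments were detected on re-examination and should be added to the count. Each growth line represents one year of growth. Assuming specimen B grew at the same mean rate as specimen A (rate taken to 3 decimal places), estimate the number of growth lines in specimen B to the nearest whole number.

Specimen A: after corrections the count is 183 + 10 = 193 growth lines.
A: 89.8 mm over 193 years gives 89.8 / 193 ≈ 0.465 mm/yr.
B spans 105.0 / 0.465 = 225.81 years ≈ 226 growth lines.

226 growth lines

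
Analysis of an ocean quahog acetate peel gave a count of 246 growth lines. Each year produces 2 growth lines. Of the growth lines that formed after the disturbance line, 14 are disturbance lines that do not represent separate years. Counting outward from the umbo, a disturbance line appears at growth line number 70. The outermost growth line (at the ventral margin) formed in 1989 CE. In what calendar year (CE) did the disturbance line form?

The disturbance line sits at growth line 70 from the umbo, so 246 − 70 = 176 growth lines formed after it.
176 − 14 false = 162 true growth lines after the disturbance line.
With 2 growth lines per year, 162 / 2 = 81 years.
1989 − 81 = 1908 CE.

1908 CE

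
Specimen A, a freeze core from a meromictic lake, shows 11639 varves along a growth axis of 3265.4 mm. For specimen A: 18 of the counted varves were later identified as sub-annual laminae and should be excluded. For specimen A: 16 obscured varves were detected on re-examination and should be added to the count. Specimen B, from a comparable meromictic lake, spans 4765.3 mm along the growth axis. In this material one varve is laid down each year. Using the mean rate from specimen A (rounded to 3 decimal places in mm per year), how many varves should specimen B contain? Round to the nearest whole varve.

16958 varves

Specimen A: true varve count = 11639 − 18 + 16 = 11637.
A: 3265.4 mm over 11637 years gives 3265.4 / 11637 ≈ 0.281 mm per year.
For B, 4765.3 / 0.281 = 16958.36 years ≈ 16958 varves.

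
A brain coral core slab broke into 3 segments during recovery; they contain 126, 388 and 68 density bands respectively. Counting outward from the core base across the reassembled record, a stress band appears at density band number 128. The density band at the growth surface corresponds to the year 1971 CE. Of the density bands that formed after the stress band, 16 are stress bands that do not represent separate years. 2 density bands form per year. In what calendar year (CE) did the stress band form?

Total density bands = 126 + 388 + 68 = 582.
The stress band sits at density band 128 from the core base, so 582 − 128 = 454 density bands formed after it.
Excluding 16 false density bands: 454 − 16 = 438.
438 density bands at 2 per year is 438 / 2 = 219 years.
1971 − 219 = 1752 CE.

1752 CE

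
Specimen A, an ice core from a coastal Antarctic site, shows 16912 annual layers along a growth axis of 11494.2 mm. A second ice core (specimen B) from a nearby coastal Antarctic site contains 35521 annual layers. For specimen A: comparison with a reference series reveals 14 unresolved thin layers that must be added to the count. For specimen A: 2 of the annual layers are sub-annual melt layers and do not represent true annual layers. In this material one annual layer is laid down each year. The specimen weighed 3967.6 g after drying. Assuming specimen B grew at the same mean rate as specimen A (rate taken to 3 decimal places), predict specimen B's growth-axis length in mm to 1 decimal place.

24118.8 mm

Specimen A: true annual layer count = 16912 − 2 + 14 = 16924.
A: Mean rate = 11494.2 mm / 16924 years ≈ 0.679 mm per year.
Length of B = 0.679 × 35521 = 24118.8 mm.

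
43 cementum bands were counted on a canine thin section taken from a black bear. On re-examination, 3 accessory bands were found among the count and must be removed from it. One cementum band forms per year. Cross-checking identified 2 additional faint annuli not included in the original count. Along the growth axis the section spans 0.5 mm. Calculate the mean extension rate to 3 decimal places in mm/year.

After corrections the count is 43 − 3 + 2 = 42 cementum bands.
Mean rate = 0.5 mm / 42 years ≈ 0.012 mm/year.

0.012 mm/year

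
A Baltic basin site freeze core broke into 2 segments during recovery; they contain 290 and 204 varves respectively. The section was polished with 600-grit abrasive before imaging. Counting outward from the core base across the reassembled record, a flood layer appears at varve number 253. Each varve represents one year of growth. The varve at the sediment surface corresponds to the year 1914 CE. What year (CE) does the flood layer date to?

1673 CE

Total varves = 290 + 204 = 494.
The flood layer sits at varve 253 from the core base, so 494 − 253 = 241 varves formed after it.
1914 − 241 = 1673 CE.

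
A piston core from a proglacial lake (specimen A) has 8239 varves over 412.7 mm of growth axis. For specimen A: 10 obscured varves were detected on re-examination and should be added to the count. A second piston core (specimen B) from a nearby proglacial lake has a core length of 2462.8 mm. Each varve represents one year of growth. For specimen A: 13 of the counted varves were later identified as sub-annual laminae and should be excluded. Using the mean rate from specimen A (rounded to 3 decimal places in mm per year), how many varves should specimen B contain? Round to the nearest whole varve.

Specimen A: adjusted count: 8239 − 13 + 10 = 8236 varves.
A: Mean rate = 412.7 mm / 8236 years ≈ 0.050 mm per year.
Specimen B: 2462.8 mm / 0.050 mm per year = 49256.00 years ≈ 49256 varves.

49256 varves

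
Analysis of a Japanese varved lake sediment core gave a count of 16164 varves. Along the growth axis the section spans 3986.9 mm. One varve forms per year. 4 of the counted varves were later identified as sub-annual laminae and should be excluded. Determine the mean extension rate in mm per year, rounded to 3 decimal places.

0.247 mm per year

Correcting the raw count gives 16164 − 4 = 16160 true varves.
Mean rate = 3986.9 mm / 16160 years ≈ 0.247 mm per year.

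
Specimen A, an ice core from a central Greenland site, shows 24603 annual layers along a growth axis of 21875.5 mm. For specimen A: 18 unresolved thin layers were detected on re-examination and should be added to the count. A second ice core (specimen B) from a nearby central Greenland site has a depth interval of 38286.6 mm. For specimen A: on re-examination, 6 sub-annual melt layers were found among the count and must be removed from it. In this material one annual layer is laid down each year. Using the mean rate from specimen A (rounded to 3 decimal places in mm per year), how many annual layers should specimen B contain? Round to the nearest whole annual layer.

Specimen A: true annual layer count = 24603 − 6 + 18 = 24615.
A: 21875.5 mm over 24615 years gives 21875.5 / 24615 ≈ 0.889 mm/year.
B spans 38286.6 / 0.889 = 43067.04 years ≈ 43067 annual layers.

43067 annual layers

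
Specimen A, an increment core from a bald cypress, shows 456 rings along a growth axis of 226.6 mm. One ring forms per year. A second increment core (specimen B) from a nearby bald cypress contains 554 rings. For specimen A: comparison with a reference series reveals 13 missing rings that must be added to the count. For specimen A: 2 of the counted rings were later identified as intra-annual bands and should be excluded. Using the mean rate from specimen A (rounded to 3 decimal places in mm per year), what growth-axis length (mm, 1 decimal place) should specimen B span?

268.7 mm

Specimen A: true ring count = 456 − 2 + 13 = 467.
A: Mean rate = 226.6 mm / 467 years ≈ 0.485 mm/year.
Length of B = 0.485 × 554 = 268.7 mm.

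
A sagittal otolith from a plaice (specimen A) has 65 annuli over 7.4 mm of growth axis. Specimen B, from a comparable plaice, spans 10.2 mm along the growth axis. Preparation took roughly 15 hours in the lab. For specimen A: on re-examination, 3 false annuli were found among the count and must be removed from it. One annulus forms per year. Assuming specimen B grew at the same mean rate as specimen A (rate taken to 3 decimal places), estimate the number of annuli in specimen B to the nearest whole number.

86 annuli

Specimen A: adjusted count: 65 − 3 = 62 annuli.
A: Extension rate ≈ 7.4 / 62 = 0.119 mm per year.
For B, 10.2 / 0.119 = 85.71 years ≈ 86 annuli.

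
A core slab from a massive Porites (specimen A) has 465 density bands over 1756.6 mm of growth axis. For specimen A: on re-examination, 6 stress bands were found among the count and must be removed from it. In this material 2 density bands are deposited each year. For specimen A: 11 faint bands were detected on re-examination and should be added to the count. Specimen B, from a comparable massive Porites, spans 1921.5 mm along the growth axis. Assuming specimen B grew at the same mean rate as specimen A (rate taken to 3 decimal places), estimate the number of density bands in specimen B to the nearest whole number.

Specimen A: adjusted count: 465 − 6 + 11 = 470 density bands.
Specimen A: 470 density bands at 2 per year is 470 / 2 = 235 years.
A: 1756.6 mm over 235 years gives 1756.6 / 235 ≈ 7.475 mm/year.
Specimen B: 1921.5 mm / 7.475 mm per year = 257.06 years; at 2 density bands per year that is 257.06 × 2 ≈ 514 density bands.

514 density bands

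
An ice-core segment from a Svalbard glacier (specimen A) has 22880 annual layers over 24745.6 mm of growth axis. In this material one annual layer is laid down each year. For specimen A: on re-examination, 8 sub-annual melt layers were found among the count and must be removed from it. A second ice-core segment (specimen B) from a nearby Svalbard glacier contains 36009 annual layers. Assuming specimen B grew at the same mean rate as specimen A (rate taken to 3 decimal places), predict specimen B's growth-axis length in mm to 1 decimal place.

38961.7 mm

Specimen A: after corrections the count is 22880 − 8 = 22872 annual layers.
A: Extension rate ≈ 24745.6 / 22872 = 1.082 mm/year.
For B, 1.082 mm/year × 36009 years = 38961.7 mm.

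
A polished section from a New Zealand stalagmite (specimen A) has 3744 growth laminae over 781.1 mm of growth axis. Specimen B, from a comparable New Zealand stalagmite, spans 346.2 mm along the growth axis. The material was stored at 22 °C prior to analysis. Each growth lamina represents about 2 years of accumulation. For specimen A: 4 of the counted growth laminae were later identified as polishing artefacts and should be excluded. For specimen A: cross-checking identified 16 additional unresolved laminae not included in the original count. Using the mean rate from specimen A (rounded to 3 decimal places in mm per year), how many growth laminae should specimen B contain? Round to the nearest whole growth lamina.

Specimen A: after corrections the count is 3744 − 4 + 16 = 3756 growth laminae.
Specimen A: multiplying by 2 years per growth lamina: 3756 × 2 = 7512 years.
A: Mean rate = 781.1 mm / 7512 years ≈ 0.104 mm per year.
B spans 346.2 / 0.104 = 3328.85 years; at 2 years per growth lamina that is 3328.85 / 2 ≈ 1664 growth laminae.

1664 growth laminae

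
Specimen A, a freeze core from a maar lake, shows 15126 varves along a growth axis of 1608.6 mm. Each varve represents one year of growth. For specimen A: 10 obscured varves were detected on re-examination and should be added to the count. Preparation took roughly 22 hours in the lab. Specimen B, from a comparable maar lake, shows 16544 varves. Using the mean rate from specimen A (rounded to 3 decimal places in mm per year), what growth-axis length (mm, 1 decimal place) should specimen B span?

Specimen A: true varve count = 15126 + 10 = 15136.
A: Extension rate ≈ 1608.6 / 15136 = 0.106 mm per year.
For B, 0.106 mm/year × 16544 years = 1753.7 mm.

1753.7 mm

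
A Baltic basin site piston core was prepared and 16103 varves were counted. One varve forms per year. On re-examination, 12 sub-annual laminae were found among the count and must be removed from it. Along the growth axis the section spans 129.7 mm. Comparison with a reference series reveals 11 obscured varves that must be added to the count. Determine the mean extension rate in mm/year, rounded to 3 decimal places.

0.008 mm/year

Correcting the raw count gives 16103 − 12 + 11 = 16102 true varves.
Extension rate ≈ 129.7 / 16102 = 0.008 mm/year.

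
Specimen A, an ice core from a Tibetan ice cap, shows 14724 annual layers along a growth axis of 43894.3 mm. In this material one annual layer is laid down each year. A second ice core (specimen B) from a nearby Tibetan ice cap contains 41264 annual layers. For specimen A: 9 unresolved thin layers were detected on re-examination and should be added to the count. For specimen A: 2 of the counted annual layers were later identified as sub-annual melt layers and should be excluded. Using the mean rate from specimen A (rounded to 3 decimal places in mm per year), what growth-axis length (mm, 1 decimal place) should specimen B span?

122966.7 mm

Specimen A: true annual layer count = 14724 − 2 + 9 = 14731.
A: Extension rate ≈ 43894.3 / 14731 = 2.980 mm/yr.
Length of B = 2.980 × 41264 = 122966.7 mm.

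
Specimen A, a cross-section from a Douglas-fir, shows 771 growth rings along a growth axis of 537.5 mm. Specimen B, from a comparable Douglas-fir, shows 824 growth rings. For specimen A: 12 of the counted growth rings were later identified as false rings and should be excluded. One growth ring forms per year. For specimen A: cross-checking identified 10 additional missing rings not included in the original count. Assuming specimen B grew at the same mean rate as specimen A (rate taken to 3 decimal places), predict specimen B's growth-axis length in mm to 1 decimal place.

576.0 mm

Specimen A: after corrections the count is 771 − 12 + 10 = 769 growth rings.
A: Mean rate = 537.5 mm / 769 years ≈ 0.699 mm per year.
For B, 0.699 mm/year × 824 years = 576.0 mm.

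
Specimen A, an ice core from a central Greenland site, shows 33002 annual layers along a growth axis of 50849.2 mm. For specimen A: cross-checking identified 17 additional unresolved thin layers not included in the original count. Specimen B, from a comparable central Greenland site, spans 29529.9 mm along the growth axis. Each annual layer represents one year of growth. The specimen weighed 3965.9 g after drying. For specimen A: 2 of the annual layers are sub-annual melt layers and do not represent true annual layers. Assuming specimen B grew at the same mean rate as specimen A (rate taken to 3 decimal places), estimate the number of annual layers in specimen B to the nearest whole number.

19175 annual layers

Specimen A: adjusted count: 33002 − 2 + 17 = 33017 annual layers.
A: Extension rate ≈ 50849.2 / 33017 = 1.540 mm/year.
Specimen B: 29529.9 mm / 1.540 mm per year = 19175.26 years ≈ 19175 annual layers.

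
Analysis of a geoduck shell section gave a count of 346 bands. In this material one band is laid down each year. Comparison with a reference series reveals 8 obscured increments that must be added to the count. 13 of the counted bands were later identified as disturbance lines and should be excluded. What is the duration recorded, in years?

After corrections the count is 346 − 13 + 8 = 341 bands.
At one band per year, that is 341 years.

341 yr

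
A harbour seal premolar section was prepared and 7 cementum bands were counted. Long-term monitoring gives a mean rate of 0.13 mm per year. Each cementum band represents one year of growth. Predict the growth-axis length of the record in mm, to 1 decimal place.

The record spans 7 years at 0.13 mm per year.
Predicted length = 0.13 mm/year × 7 years = 0.9 mm.

0.9 mm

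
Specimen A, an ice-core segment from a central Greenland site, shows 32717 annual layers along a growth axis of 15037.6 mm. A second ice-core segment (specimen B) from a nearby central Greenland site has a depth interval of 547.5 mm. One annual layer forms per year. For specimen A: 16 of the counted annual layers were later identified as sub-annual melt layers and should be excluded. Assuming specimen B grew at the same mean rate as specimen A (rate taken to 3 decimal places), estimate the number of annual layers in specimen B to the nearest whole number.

1190 annual layers

Specimen A: correcting the raw count gives 32717 − 16 = 32701 true annual layers.
A: Mean rate = 15037.6 mm / 32701 years ≈ 0.460 mm/yr.
Specimen B: 547.5 mm / 0.460 mm per year = 1190.22 years ≈ 1190 annual layers.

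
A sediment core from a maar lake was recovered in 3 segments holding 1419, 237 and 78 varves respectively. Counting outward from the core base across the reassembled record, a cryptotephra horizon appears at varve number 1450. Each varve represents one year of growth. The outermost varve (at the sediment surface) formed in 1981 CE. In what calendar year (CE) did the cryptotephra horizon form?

Total varves = 1419 + 237 + 78 = 1734.
The cryptotephra horizon sits at varve 1450 from the core base, so 1734 − 1450 = 284 varves formed after it.
1981 − 284 = 1697 CE.

1697 CE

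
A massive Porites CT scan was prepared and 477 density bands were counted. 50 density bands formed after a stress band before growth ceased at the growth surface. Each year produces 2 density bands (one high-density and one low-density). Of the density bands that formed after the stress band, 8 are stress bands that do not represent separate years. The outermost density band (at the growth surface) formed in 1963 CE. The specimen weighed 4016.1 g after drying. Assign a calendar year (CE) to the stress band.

There are 50 density bands younger than the stress band.
50 − 8 false = 42 true density bands after the stress band.
42 density bands at 2 per year is 42 / 2 = 21 years.
1963 − 21 = 1942 CE.

1942 CE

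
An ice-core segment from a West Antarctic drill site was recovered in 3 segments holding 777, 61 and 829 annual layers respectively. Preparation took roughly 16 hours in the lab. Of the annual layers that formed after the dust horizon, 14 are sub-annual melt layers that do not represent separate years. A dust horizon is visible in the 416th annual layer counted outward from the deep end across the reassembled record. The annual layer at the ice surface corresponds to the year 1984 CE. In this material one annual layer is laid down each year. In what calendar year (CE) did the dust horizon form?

Total annual layers = 777 + 61 + 829 = 1667.
1667 − 416 = 1251 annual layers lie beyond the dust horizon toward the ice surface.
Removing the 14 false annual layers leaves 1251 − 14 = 1237 true annual layers beyond the dust horizon.
1984 − 1237 = 747 CE.

747 CE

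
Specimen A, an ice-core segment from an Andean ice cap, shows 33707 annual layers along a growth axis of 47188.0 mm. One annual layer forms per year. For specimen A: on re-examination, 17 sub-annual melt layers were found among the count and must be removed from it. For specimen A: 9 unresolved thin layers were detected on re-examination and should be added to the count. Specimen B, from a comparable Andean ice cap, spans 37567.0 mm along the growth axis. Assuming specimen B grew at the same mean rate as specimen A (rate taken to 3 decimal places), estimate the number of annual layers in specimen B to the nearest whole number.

Specimen A: after corrections the count is 33707 − 17 + 9 = 33699 annual layers.
A: Extension rate ≈ 47188.0 / 33699 = 1.400 mm/year.
Specimen B: 37567.0 mm / 1.400 mm per year = 26833.57 years ≈ 26834 annual layers.

26834 annual layers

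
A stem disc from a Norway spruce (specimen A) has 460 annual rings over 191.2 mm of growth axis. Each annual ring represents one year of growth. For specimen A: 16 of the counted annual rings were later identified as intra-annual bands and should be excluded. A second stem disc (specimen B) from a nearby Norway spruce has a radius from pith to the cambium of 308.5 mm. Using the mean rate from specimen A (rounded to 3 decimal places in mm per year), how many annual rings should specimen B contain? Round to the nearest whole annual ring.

716 annual rings

Specimen A: adjusted count: 460 − 16 = 444 annual rings.
A: Extension rate ≈ 191.2 / 444 = 0.431 mm per year.
For B, 308.5 / 0.431 = 715.78 years ≈ 716 annual rings.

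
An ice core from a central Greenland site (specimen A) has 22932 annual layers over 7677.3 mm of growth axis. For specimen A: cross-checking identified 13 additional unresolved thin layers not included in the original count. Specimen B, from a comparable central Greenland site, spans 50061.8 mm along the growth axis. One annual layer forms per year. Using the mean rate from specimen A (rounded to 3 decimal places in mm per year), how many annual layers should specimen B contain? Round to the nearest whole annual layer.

149438 annual layers

Specimen A: after corrections the count is 22932 + 13 = 22945 annual layers.
A: Mean rate = 7677.3 mm / 22945 years ≈ 0.335 mm/year.
B spans 50061.8 / 0.335 = 149438.21 years ≈ 149438 annual layers.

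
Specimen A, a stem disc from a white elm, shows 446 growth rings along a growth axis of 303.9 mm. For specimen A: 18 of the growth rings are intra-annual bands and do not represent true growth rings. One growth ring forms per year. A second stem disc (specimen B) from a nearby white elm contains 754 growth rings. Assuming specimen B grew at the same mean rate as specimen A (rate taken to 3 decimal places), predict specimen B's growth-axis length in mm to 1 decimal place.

Specimen A: correcting the raw count gives 446 − 18 = 428 true growth rings.
A: Mean rate = 303.9 mm / 428 years ≈ 0.710 mm/yr.
B's length ≈ 0.710 × 754 = 535.3 mm.

535.3 mm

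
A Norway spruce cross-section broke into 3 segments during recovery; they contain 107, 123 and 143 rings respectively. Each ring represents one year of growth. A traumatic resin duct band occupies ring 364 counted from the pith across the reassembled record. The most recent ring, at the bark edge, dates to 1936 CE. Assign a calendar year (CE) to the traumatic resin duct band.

1927 CE

Total rings = 107 + 123 + 143 = 373.
The traumatic resin duct band sits at ring 364 from the pith, so 373 − 364 = 9 rings formed after it.
1936 − 9 = 1927 CE.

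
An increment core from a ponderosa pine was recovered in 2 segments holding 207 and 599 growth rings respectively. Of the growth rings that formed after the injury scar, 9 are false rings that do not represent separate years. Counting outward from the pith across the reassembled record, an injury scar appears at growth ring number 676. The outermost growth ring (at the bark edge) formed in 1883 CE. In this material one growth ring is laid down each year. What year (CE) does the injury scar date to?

Total growth rings = 207 + 599 = 806.
806 − 676 = 130 growth rings lie beyond the injury scar toward the bark edge.
130 − 9 false = 121 true growth rings after the injury scar.
The growth ring at the bark edge is 1883 CE, so the injury scar dates to 1883 − 121 = 1762 CE.

1762 CE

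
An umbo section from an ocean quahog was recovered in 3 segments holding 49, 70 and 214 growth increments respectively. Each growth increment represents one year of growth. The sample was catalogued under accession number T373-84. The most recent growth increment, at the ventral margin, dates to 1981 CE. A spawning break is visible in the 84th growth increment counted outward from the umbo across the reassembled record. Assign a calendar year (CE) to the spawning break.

1732 CE

Total growth increments = 49 + 70 + 214 = 333.
333 − 84 = 249 growth increments lie beyond the spawning break toward the ventral margin.
1981 − 249 = 1732 CE.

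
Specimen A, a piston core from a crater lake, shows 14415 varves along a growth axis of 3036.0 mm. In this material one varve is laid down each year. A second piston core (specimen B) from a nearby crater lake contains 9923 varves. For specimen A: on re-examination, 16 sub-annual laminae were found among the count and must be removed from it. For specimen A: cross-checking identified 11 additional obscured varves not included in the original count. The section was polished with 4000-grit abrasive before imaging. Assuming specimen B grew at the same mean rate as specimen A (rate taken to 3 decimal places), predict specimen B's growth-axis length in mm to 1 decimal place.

2093.8 mm

Specimen A: correcting the raw count gives 14415 − 16 + 11 = 14410 true varves.
A: Extension rate ≈ 3036.0 / 14410 = 0.211 mm/yr.
Length of B = 0.211 × 9923 = 2093.8 mm.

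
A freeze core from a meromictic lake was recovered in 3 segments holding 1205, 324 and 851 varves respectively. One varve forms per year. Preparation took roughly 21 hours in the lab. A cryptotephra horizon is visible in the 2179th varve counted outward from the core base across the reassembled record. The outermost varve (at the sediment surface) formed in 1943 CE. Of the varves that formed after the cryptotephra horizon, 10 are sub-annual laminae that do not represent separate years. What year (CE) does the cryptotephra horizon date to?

1752 CE

Total varves = 1205 + 324 + 851 = 2380.
2380 − 2179 = 201 varves lie beyond the cryptotephra horizon toward the sediment surface.
Excluding 10 false varves: 201 − 10 = 191.
1943 − 191 = 1752 CE.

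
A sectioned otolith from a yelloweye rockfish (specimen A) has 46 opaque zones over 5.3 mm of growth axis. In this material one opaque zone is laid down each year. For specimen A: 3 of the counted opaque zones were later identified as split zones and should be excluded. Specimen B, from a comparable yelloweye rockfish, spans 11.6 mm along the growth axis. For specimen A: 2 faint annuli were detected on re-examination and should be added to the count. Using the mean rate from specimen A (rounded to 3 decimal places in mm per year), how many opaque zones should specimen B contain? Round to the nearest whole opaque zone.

Specimen A: after corrections the count is 46 − 3 + 2 = 45 opaque zones.
A: Mean rate = 5.3 mm / 45 years ≈ 0.118 mm per year.
For B, 11.6 / 0.118 = 98.31 years ≈ 98 opaque zones.

98 opaque zones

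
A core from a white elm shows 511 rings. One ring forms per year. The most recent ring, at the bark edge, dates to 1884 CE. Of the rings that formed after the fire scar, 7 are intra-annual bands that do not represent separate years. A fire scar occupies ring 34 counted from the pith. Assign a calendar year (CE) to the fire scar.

Between ring 34 and the bark edge there are 511 − 34 = 477 rings.
Removing the 7 false rings leaves 477 − 7 = 470 true rings beyond the fire scar.
The ring at the bark edge is 1884 CE, so the fire scar dates to 1884 − 470 = 1414 CE.

1414 CE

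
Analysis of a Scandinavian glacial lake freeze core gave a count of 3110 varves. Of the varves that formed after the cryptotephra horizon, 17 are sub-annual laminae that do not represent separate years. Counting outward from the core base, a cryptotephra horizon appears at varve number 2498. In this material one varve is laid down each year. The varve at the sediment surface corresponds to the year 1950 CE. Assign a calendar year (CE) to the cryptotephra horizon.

1355 CE

The cryptotephra horizon sits at varve 2498 from the core base, so 3110 − 2498 = 612 varves formed after it.
612 − 17 false = 595 true varves after the cryptotephra horizon.
The varve at the sediment surface is 1950 CE, so the cryptotephra horizon dates to 1950 − 595 = 1355 CE.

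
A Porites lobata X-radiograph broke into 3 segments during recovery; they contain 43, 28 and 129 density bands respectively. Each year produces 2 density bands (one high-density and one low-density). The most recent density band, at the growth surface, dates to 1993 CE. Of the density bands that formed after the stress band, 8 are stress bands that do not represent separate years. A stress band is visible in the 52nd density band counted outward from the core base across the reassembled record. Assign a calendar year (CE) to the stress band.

1923 CE

Total density bands = 43 + 28 + 129 = 200.
Between density band 52 and the growth surface there are 200 − 52 = 148 density bands.
Excluding 8 false density bands: 148 − 8 = 140.
Dividing by 2 density bands per year: 140 / 2 = 70 years.
1993 − 70 = 1923 CE.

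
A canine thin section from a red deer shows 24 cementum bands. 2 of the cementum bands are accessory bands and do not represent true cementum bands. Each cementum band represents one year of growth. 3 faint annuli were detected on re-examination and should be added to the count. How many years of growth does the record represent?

Correcting the raw count gives 24 − 2 + 3 = 25 true cementum bands.
With a one-to-one cementum band periodicity this is 25 years.

25 years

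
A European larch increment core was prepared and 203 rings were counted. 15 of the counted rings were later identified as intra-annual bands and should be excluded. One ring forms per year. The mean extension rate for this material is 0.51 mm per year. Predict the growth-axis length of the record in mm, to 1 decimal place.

95.9 mm

Adjusted count: 203 − 15 = 188 rings.
188 years at 0.51 mm/year gives 0.51 × 188 = 95.9 mm.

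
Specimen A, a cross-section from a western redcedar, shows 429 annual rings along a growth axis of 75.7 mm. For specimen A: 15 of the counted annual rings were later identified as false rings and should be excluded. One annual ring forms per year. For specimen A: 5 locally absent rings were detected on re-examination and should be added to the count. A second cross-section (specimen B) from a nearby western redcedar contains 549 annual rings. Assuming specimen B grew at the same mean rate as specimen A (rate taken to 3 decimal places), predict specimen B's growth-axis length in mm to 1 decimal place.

99.4 mm

Specimen A: after corrections the count is 429 − 15 + 5 = 419 annual rings.
A: Mean rate = 75.7 mm / 419 years ≈ 0.181 mm/yr.
B's length ≈ 0.181 × 549 = 99.4 mm.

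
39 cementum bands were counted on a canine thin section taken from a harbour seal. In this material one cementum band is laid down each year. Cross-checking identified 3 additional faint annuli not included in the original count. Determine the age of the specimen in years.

Adjusted count: 39 + 3 = 42 cementum bands.
At one cementum band per year, that is 42 years.

42 yr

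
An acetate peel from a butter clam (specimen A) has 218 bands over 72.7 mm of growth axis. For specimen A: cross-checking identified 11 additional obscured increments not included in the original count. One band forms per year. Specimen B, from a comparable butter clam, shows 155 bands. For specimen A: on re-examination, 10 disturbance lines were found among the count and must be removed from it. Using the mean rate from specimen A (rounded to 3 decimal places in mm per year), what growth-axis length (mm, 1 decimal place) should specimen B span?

51.5 mm

Specimen A: adjusted count: 218 − 10 + 11 = 219 bands.
A: Mean rate = 72.7 mm / 219 years ≈ 0.332 mm/yr.
For B, 0.332 mm/year × 155 years = 51.5 mm.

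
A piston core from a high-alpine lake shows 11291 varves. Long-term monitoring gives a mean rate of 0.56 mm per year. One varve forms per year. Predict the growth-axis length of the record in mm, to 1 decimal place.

6323.0 mm

11291 years of growth are recorded.
11291 years at 0.56 mm/year gives 0.56 × 11291 = 6323.0 mm.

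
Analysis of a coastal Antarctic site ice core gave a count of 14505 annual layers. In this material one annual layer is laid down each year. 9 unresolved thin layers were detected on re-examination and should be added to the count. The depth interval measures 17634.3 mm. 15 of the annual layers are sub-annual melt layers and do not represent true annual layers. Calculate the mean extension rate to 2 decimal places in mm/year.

True annual layer count = 14505 − 15 + 9 = 14499.
Mean rate = 17634.3 mm / 14499 years ≈ 1.22 mm/year.

1.22 mm/year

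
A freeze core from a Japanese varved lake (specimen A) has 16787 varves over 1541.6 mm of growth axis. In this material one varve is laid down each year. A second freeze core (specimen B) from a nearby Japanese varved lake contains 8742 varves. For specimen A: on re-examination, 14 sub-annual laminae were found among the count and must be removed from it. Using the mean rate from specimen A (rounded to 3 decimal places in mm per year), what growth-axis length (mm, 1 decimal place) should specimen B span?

804.3 mm

Specimen A: after corrections the count is 16787 − 14 = 16773 varves.
A: Extension rate ≈ 1541.6 / 16773 = 0.092 mm per year.
For B, 0.092 mm/year × 8742 years = 804.3 mm.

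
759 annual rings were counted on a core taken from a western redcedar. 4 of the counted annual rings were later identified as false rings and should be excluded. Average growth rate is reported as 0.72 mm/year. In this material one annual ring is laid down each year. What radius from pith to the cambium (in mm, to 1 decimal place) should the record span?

543.6 mm

Correcting the raw count gives 759 − 4 = 755 true annual rings.
755 years at 0.72 mm/year gives 0.72 × 755 = 543.6 mm.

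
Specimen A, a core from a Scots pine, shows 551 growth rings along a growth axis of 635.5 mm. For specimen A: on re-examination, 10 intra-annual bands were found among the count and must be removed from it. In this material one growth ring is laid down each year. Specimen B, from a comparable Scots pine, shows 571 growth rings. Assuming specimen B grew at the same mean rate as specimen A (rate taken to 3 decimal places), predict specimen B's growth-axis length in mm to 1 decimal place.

Specimen A: true growth ring count = 551 − 10 = 541.
A: 635.5 mm over 541 years gives 635.5 / 541 ≈ 1.175 mm/yr.
B's length ≈ 1.175 × 571 = 670.9 mm.

670.9 mm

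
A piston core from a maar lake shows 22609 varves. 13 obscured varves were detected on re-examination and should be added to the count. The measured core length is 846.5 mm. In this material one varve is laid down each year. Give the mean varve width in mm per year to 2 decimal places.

True varve count = 22609 + 13 = 22622.
846.5 mm over 22622 years gives 846.5 / 22622 ≈ 0.04 mm per year.

0.04 mm per year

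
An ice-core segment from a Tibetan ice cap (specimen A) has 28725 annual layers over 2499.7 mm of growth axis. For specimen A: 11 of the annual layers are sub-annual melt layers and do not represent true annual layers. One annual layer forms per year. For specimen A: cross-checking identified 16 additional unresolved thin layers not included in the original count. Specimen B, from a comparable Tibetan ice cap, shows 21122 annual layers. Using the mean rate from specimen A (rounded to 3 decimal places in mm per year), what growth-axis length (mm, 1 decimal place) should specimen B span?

Specimen A: adjusted count: 28725 − 11 + 16 = 28730 annual layers.
A: 2499.7 mm over 28730 years gives 2499.7 / 28730 ≈ 0.087 mm/yr.
For B, 0.087 mm/year × 21122 years = 1837.6 mm.

1837.6 mm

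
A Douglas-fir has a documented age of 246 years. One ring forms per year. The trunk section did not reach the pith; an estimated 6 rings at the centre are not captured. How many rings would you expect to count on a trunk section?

At one ring per year, 246 years correspond to 246 rings.
Less the 6 uncaptured rings: 246 − 6 = 240.

240 rings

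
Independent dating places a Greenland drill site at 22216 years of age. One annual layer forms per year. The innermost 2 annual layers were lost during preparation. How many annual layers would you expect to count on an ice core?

22214 annual layers

At one annual layer per year, 22216 years correspond to 22216 annual layers.
22216 − 2 missed = 22214 annual layers expected in the prepared section.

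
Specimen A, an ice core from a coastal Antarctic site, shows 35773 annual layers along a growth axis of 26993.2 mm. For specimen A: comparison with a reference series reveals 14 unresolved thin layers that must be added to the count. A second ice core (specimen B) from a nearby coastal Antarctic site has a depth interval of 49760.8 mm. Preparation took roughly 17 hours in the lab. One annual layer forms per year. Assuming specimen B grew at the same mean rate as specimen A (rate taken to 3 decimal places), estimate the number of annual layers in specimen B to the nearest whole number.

Specimen A: adjusted count: 35773 + 14 = 35787 annual layers.
A: Extension rate ≈ 26993.2 / 35787 = 0.754 mm/yr.
B spans 49760.8 / 0.754 = 65995.76 years ≈ 65996 annual layers.

65996 annual layers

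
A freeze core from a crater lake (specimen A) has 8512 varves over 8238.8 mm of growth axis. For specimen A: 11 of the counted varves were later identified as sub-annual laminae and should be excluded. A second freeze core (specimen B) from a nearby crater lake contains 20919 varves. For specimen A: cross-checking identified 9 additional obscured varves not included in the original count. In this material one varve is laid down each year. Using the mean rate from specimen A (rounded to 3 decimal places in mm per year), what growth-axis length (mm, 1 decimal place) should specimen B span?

Specimen A: correcting the raw count gives 8512 − 11 + 9 = 8510 true varves.
A: Mean rate = 8238.8 mm / 8510 years ≈ 0.968 mm/yr.
B's length ≈ 0.968 × 20919 = 20249.6 mm.

20249.6 mm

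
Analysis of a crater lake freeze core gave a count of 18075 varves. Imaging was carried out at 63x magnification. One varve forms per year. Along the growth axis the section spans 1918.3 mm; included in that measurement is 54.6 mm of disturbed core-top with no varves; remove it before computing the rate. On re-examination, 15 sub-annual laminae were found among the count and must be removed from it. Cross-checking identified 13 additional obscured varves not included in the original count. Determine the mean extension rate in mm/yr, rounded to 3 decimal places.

After corrections the count is 18075 − 15 + 13 = 18073 varves.
Removing the 54.6 mm offcut leaves 1918.3 − 54.6 = 1863.7 mm.
1863.7 mm over 18073 years gives 1863.7 / 18073 ≈ 0.103 mm/yr.

0.103 mm/yr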